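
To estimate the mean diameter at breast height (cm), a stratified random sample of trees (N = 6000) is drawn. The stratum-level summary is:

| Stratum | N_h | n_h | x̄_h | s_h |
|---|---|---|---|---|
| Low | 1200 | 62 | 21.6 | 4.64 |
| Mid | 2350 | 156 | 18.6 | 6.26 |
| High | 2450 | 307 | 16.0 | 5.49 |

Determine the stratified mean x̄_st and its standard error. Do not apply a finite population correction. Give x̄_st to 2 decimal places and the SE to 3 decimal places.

x̄_st = Σ W_h x̄_h = (1200·21.6 + 2350·18.6 + 2450·16.0)/6000 = 18.13833
V̂(x̄_st) = Σ W_h² s_h²/n_h, with W_h = N_h/N and N = 6000:
  stratum Low: (1200/6000)²·4.64²/62 = 0.0138901
  stratum Mid: (2350/6000)²·6.26²/156 = 0.0385352
  stratum High: (2450/6000)²·5.49²/307 = 0.0163695
V̂(x̄_st) = 0.0687948
SE(x̄_st) = √0.0687948 = 0.262288

x̄_st ≈ 18.14, SE ≈ 0.262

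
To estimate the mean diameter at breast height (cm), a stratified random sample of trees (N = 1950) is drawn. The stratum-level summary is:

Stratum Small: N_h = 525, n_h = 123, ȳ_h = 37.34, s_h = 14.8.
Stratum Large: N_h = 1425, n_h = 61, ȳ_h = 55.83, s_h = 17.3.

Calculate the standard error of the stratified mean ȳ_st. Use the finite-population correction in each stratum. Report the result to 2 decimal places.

SE(ȳ_st) ≈ 1.61

V̂(ȳ_st) = Σ W_h² (1 − n_h/N_h) s_h²/n_h, with W_h = N_h/N and N = 1950:
  stratum Small: (525/1950)²·(1 − 123/525)·14.8²/123 = 0.0988404
  stratum Large: (1425/1950)²·(1 − 61/1425)·17.3²/61 = 2.50797
V̂(ȳ_st) = 2.60681
SE(ȳ_st) = √2.60681 = 1.61456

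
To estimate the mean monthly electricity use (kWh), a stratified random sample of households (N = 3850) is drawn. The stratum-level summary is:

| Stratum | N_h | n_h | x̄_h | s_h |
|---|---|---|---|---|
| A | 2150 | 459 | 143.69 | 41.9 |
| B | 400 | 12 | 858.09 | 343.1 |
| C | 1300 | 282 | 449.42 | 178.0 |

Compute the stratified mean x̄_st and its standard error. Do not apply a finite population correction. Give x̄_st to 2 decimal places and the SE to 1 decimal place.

x̄_st ≈ 321.15, SE ≈ 10.9

x̄_st = Σ W_h x̄_h = (2150·143.69 + 400·858.09 + 1300·449.42)/3850 = 321.14688
V̂(x̄_st) = Σ W_h² s_h²/n_h, with W_h = N_h/N and N = 3850:
  stratum A: (2150/3850)²·41.9²/459 = 1.19281
  stratum B: (400/3850)²·343.1²/12 = 105.891
  stratum C: (1300/3850)²·178.0²/282 = 12.8102
V̂(x̄_st) = 119.894
SE(x̄_st) = √119.894 = 10.9496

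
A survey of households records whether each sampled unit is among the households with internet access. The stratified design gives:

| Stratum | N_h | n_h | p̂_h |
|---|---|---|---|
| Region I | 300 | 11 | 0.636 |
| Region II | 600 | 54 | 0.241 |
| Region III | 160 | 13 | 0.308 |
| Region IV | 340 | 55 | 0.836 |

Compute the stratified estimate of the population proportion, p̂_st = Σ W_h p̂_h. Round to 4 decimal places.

p̂_st ≈ 0.4778

N = 1400; stratum weights W_h = N_h/N.
p̂_st = Σ W_h p̂_h = (300·0.636 + 600·0.241 + 160·0.308 + 340·0.836)/1400 = 0.47780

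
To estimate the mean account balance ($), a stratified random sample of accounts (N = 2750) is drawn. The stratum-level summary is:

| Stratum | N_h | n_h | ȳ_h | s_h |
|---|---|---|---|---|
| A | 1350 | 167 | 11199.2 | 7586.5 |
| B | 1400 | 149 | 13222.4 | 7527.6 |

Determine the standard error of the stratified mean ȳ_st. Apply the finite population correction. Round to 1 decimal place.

V̂(ȳ_st) = Σ W_h² (1 − n_h/N_h) s_h²/n_h, with W_h = N_h/N and N = 2750:
  stratum A: (1350/2750)²·(1 − 167/1350)·7586.5²/167 = 72781.3
  stratum B: (1400/2750)²·(1 − 149/1400)·7527.6²/149 = 88073.8
V̂(ȳ_st) = 160855
SE(ȳ_st) = √160855 = 401.067

SE(ȳ_st) ≈ 401.1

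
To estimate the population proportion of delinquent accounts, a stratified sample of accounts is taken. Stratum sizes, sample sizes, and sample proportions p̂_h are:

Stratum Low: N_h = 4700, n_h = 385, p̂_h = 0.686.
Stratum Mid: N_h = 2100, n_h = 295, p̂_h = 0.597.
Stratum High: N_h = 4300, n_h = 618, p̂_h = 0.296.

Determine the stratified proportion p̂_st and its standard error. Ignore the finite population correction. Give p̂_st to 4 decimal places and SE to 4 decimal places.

N = 11100; stratum weights W_h = N_h/N.
p̂_st = Σ W_h p̂_h = (4700·0.686 + 2100·0.597 + 4300·0.296)/11100 = 0.51808
V̂(p̂_st) = Σ W_h² p̂_h(1−p̂_h)/(n_h−1):
  stratum Low: (4700/11100)²·0.686·0.314/384 = 0.000100571
  stratum Mid: (2100/11100)²·0.597·0.403/294 = 2.92904e-05
  stratum High: (4300/11100)²·0.296·0.704/617 = 5.06839e-05
V̂(p̂_st) = 0.000180545; SE = √V̂ = 0.0134367

p̂_st ≈ 0.5181, SE ≈ 0.0134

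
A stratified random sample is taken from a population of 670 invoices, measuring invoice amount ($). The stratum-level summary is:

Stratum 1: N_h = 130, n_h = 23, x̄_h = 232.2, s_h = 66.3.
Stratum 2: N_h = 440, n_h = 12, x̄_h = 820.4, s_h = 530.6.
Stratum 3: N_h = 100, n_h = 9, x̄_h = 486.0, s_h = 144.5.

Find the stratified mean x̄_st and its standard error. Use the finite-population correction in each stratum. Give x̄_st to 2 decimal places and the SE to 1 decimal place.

x̄_st = Σ W_h x̄_h = (130·232.2 + 440·820.4 + 100·486.0)/670 = 656.36119
V̂(x̄_st) = Σ W_h² (1 − n_h/N_h) s_h²/n_h, with W_h = N_h/N and N = 670:
  stratum 1: (130/670)²·(1 − 23/130)·66.3²/23 = 5.92211
  stratum 2: (440/670)²·(1 − 12/440)·530.6²/12 = 9842.38
  stratum 3: (100/670)²·(1 − 9/100)·144.5²/9 = 47.0311
V̂(x̄_st) = 9895.33
SE(x̄_st) = √9895.33 = 99.4753

x̄_st ≈ 656.36, SE ≈ 99.5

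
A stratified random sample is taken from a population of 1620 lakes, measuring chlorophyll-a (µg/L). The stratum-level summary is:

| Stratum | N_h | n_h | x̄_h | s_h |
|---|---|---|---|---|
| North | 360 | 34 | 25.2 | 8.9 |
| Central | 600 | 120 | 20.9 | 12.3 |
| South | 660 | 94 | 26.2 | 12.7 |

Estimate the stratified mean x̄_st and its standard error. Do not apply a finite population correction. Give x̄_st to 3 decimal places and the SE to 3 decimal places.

x̄_st ≈ 24.015, SE ≈ 0.757

x̄_st = Σ W_h x̄_h = (360·25.2 + 600·20.9 + 660·26.2)/1620 = 24.01481
V̂(x̄_st) = Σ W_h² s_h²/n_h, with W_h = N_h/N and N = 1620:
  stratum North: (360/1620)²·8.9²/34 = 0.115047
  stratum Central: (600/1620)²·12.3²/120 = 0.172942
  stratum South: (660/1620)²·12.7²/94 = 0.284798
V̂(x̄_st) = 0.572788
SE(x̄_st) = √0.572788 = 0.756828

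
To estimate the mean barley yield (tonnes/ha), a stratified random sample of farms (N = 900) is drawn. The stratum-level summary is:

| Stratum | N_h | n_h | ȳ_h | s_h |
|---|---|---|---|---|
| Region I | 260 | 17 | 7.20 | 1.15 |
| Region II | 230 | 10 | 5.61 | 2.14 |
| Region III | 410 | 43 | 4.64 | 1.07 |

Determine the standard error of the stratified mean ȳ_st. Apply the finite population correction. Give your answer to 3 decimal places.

SE(ȳ_st) ≈ 0.199

V̂(ȳ_st) = Σ W_h² (1 − n_h/N_h) s_h²/n_h, with W_h = N_h/N and N = 900:
  stratum Region I: (260/900)²·(1 − 17/260)·1.15²/17 = 0.00606794
  stratum Region II: (230/900)²·(1 − 10/230)·2.14²/10 = 0.0286084
  stratum Region III: (410/900)²·(1 − 43/410)·1.07²/43 = 0.00494611
V̂(ȳ_st) = 0.0396224
SE(ȳ_st) = √0.0396224 = 0.199054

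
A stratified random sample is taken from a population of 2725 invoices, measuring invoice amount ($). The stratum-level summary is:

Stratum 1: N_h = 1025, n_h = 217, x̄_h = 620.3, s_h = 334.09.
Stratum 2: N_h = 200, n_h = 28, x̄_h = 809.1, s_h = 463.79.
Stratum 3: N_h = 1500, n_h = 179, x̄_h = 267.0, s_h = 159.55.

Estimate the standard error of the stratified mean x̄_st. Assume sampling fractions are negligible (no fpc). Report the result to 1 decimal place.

SE(x̄_st) ≈ 12.5

V̂(x̄_st) = Σ W_h² s_h²/n_h, with W_h = N_h/N and N = 2725:
  stratum 1: (1025/2725)²·334.09²/217 = 72.775
  stratum 2: (200/2725)²·463.79²/28 = 41.382
  stratum 3: (1500/2725)²·159.55²/179 = 43.0913
V̂(x̄_st) = 157.248
SE(x̄_st) = √157.248 = 12.5399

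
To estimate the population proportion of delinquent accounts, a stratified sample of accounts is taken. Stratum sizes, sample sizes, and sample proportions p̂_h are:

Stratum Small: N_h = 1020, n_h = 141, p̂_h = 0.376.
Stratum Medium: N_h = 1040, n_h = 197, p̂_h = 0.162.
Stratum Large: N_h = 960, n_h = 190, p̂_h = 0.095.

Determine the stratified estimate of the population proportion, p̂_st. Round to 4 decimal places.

N = 3020; stratum weights W_h = N_h/N.
p̂_st = Σ W_h p̂_h = (1020·0.376 + 1040·0.162 + 960·0.095)/3020 = 0.21298

p̂_st ≈ 0.2130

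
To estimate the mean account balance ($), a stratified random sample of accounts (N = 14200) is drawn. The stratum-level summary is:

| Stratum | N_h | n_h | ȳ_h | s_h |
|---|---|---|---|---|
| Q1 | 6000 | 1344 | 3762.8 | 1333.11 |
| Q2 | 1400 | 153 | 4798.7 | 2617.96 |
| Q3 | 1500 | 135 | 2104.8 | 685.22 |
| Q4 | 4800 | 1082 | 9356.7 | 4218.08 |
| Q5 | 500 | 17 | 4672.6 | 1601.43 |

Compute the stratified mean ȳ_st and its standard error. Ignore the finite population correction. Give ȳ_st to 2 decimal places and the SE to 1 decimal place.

ȳ_st ≈ 5612.72, SE ≈ 52.7

ȳ_st = Σ W_h ȳ_h = (6000·3762.8 + 1400·4798.7 + 1500·2104.8 + 4800·9356.7 + 500·4672.6)/14200 = 5612.72113
V̂(ȳ_st) = Σ W_h² s_h²/n_h, with W_h = N_h/N and N = 14200:
  stratum Q1: (6000/14200)²·1333.11²/1344 = 236.08
  stratum Q2: (1400/14200)²·2617.96²/153 = 435.426
  stratum Q3: (1500/14200)²·685.22²/135 = 38.809
  stratum Q4: (4800/14200)²·4218.08²/1082 = 1878.92
  stratum Q5: (500/14200)²·1601.43²/17 = 187.038
V̂(ȳ_st) = 2776.27
SE(ȳ_st) = √2776.27 = 52.6903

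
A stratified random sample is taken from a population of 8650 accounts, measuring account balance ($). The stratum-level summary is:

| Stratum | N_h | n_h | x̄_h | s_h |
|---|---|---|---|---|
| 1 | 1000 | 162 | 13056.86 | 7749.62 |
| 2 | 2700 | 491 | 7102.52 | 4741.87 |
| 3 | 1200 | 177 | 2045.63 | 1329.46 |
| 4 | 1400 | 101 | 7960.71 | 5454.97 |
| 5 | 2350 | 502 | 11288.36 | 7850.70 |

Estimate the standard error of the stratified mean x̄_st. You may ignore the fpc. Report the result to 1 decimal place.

SE(x̄_st) ≈ 162.4

V̂(x̄_st) = Σ W_h² s_h²/n_h, with W_h = N_h/N and N = 8650:
  stratum 1: (1000/8650)²·7749.62²/162 = 4954.66
  stratum 2: (2700/8650)²·4741.87²/491 = 4461.83
  stratum 3: (1200/8650)²·1329.46²/177 = 192.18
  stratum 4: (1400/8650)²·5454.97²/101 = 7717.69
  stratum 5: (2350/8650)²·7850.70²/502 = 9061.84
V̂(x̄_st) = 26388.2
SE(x̄_st) = √26388.2 = 162.444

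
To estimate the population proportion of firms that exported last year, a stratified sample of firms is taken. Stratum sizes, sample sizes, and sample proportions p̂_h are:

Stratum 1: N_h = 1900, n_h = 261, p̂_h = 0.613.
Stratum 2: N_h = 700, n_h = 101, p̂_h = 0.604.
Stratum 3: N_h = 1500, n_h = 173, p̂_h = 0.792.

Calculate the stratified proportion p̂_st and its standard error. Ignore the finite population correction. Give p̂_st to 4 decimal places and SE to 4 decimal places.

N = 4100; stratum weights W_h = N_h/N.
p̂_st = Σ W_h p̂_h = (1900·0.613 + 700·0.604 + 1500·0.792)/4100 = 0.67695
V̂(p̂_st) = Σ W_h² p̂_h(1−p̂_h)/(n_h−1):
  stratum 1: (1900/4100)²·0.613·0.387/260 = 0.000195947
  stratum 2: (700/4100)²·0.604·0.396/100 = 6.97205e-05
  stratum 3: (1500/4100)²·0.792·0.208/172 = 0.000128196
V̂(p̂_st) = 0.000393863; SE = √V̂ = 0.019846

p̂_st ≈ 0.6770, SE ≈ 0.0198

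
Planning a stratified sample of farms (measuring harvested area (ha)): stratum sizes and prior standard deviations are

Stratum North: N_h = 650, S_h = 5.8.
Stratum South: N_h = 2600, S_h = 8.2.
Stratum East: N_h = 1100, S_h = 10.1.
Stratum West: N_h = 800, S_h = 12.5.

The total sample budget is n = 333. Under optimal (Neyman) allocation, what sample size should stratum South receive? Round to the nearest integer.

154

Neyman allocation: n_h = n · N_h S_h / Σ N_i S_i, with n = 333.
  stratum North: N_h·S_h = 650·5.8 = 3770.00
  stratum South: N_h·S_h = 2600·8.2 = 21320.00
  stratum East: N_h·S_h = 1100·10.1 = 11110.00
  stratum West: N_h·S_h = 800·12.5 = 10000.00
Σ N_h S_h = 46200.00
n for stratum South = 333·21320.00/46200.00 = 153.670 → 154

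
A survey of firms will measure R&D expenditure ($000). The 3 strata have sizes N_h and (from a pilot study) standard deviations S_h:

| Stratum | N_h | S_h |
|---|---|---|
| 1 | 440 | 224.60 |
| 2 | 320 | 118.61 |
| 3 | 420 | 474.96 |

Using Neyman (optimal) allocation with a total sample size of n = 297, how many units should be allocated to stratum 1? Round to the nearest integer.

Neyman allocation: n_h = n · N_h S_h / Σ N_i S_i, with n = 297.
  stratum 1: N_h·S_h = 440·224.60 = 98824.00
  stratum 2: N_h·S_h = 320·118.61 = 37955.20
  stratum 3: N_h·S_h = 420·474.96 = 199483.20
Σ N_h S_h = 336262.40
n for stratum 1 = 297·98824.00/336262.40 = 87.285 → 87

87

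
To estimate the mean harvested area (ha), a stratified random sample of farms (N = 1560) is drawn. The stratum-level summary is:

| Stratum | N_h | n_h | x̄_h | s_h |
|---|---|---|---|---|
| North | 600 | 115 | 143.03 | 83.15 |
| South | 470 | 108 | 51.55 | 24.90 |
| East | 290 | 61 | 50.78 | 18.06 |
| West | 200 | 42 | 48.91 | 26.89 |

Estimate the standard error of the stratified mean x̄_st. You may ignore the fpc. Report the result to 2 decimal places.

V̂(x̄_st) = Σ W_h² s_h²/n_h, with W_h = N_h/N and N = 1560:
  stratum North: (600/1560)²·83.15²/115 = 8.89365
  stratum South: (470/1560)²·24.90²/108 = 0.5211
  stratum East: (290/1560)²·18.06²/61 = 0.184779
  stratum West: (200/1560)²·26.89²/42 = 0.282972
V̂(x̄_st) = 9.8825
SE(x̄_st) = √9.8825 = 3.14364

SE(x̄_st) ≈ 3.14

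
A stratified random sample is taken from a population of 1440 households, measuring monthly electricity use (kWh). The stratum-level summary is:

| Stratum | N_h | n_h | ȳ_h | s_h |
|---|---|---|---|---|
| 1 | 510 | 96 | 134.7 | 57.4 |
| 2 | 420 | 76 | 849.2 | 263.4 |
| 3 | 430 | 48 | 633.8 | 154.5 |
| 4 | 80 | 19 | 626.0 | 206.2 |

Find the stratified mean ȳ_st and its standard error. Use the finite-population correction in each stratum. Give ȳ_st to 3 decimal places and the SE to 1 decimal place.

ȳ_st ≈ 519.427, SE ≈ 10.6

ȳ_st = Σ W_h ȳ_h = (510·134.7 + 420·849.2 + 430·633.8 + 80·626.0)/1440 = 519.42708
V̂(ȳ_st) = Σ W_h² (1 − n_h/N_h) s_h²/n_h, with W_h = N_h/N and N = 1440:
  stratum 1: (510/1440)²·(1 − 96/510)·57.4²/96 = 3.4946
  stratum 2: (420/1440)²·(1 − 76/420)·263.4²/76 = 63.6064
  stratum 3: (430/1440)²·(1 − 48/430)·154.5²/48 = 39.3933
  stratum 4: (80/1440)²·(1 − 19/80)·206.2²/19 = 5.26646
V̂(ȳ_st) = 111.761
SE(ȳ_st) = √111.761 = 10.5717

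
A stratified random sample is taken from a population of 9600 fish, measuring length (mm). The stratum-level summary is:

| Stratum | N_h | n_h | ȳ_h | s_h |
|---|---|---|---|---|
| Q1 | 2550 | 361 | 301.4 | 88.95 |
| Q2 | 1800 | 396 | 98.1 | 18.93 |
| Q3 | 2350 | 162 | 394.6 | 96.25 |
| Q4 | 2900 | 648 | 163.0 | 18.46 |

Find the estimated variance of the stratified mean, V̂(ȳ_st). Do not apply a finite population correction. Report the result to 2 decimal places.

V̂(ȳ_st) ≈ 5.05

V̂(ȳ_st) = Σ W_h² s_h²/n_h, with W_h = N_h/N and N = 9600:
  stratum Q1: (2550/9600)²·88.95²/361 = 1.5464
  stratum Q2: (1800/9600)²·18.93²/396 = 0.0318133
  stratum Q3: (2350/9600)²·96.25²/162 = 3.42673
  stratum Q4: (2900/9600)²·18.46²/648 = 0.047989
V̂(ȳ_st) = 5.05293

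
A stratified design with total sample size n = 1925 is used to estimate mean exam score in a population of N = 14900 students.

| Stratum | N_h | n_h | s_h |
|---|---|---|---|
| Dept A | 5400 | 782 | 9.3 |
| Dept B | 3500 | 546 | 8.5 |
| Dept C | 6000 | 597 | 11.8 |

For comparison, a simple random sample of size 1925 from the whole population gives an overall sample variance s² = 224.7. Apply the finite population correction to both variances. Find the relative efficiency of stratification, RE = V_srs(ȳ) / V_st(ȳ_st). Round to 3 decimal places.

RE ≈ 1.931

V̂(ȳ_st) = Σ W_h² (1 − n_h/N_h) s_h²/n_h, with W_h = N_h/N and N = 14900:
  stratum Dept A: (5400/14900)²·(1 − 782/5400)·9.3²/782 = 0.0124232
  stratum Dept B: (3500/14900)²·(1 − 546/3500)·8.5²/546 = 0.00616242
  stratum Dept C: (6000/14900)²·(1 − 597/6000)·11.8²/597 = 0.0340568
V_st = 0.0526424
V_srs = (1 − 1925/14900)·224.7/1925 = 0.101647
Relative efficiency = V_srs / V_st = 0.101647/0.0526424 = 1.9309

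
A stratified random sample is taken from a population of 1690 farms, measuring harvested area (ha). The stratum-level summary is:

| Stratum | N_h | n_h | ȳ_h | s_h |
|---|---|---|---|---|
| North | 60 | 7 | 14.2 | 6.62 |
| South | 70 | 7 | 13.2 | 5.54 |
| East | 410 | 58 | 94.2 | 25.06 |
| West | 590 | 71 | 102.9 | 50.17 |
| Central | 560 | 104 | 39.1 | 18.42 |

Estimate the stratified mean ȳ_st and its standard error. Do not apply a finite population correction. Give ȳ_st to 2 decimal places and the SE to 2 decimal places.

ȳ_st ≈ 72.78, SE ≈ 2.31

ȳ_st = Σ W_h ȳ_h = (60·14.2 + 70·13.2 + 410·94.2 + 590·102.9 + 560·39.1)/1690 = 72.78402
V̂(ȳ_st) = Σ W_h² s_h²/n_h, with W_h = N_h/N and N = 1690:
  stratum North: (60/1690)²·6.62²/7 = 0.00789127
  stratum South: (70/1690)²·5.54²/7 = 0.00752219
  stratum East: (410/1690)²·25.06²/58 = 0.637277
  stratum West: (590/1690)²·50.17²/71 = 4.32076
  stratum Central: (560/1690)²·18.42²/104 = 0.358219
V̂(ȳ_st) = 5.33167
SE(ȳ_st) = √5.33167 = 2.30904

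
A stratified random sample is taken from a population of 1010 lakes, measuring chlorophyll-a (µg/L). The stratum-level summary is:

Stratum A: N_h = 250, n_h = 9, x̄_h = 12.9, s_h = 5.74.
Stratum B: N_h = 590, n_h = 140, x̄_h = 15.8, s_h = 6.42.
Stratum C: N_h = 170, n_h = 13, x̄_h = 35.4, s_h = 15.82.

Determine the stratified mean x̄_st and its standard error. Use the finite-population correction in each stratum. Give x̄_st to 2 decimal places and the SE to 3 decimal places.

x̄_st ≈ 18.38, SE ≈ 0.892

x̄_st = Σ W_h x̄_h = (250·12.9 + 590·15.8 + 170·35.4)/1010 = 18.38119
V̂(x̄_st) = Σ W_h² (1 − n_h/N_h) s_h²/n_h, with W_h = N_h/N and N = 1010:
  stratum A: (250/1010)²·(1 − 9/250)·5.74²/9 = 0.21622
  stratum B: (590/1010)²·(1 − 140/590)·6.42²/140 = 0.0766238
  stratum C: (170/1010)²·(1 − 13/170)·15.82²/13 = 0.503704
V̂(x̄_st) = 0.796548
SE(x̄_st) = √0.796548 = 0.892495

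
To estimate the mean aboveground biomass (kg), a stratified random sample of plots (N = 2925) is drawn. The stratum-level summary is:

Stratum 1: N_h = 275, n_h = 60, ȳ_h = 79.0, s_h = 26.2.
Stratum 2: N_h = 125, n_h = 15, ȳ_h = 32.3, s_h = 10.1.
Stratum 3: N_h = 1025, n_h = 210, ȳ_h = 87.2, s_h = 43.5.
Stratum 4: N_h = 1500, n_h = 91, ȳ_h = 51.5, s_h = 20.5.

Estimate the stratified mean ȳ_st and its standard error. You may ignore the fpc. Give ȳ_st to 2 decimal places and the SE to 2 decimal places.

ȳ_st = Σ W_h ȳ_h = (275·79.0 + 125·32.3 + 1025·87.2 + 1500·51.5)/2925 = 65.77521
V̂(ȳ_st) = Σ W_h² s_h²/n_h, with W_h = N_h/N and N = 2925:
  stratum 1: (275/2925)²·26.2²/60 = 0.101127
  stratum 2: (125/2925)²·10.1²/15 = 0.0124199
  stratum 3: (1025/2925)²·43.5²/210 = 1.10651
  stratum 4: (1500/2925)²·20.5²/91 = 1.2145
V̂(ȳ_st) = 2.43455
SE(ȳ_st) = √2.43455 = 1.56031

ȳ_st ≈ 65.78, SE ≈ 1.56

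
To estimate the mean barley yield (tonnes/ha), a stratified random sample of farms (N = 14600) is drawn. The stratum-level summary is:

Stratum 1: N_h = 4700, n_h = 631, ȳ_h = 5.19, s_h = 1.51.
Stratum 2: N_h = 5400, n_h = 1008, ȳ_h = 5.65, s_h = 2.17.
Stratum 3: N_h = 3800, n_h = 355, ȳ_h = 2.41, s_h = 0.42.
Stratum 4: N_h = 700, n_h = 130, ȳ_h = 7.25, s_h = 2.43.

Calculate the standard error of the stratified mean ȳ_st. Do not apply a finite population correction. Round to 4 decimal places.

V̂(ȳ_st) = Σ W_h² s_h²/n_h, with W_h = N_h/N and N = 14600:
  stratum 1: (4700/14600)²·1.51²/631 = 0.000374468
  stratum 2: (5400/14600)²·2.17²/1008 = 0.000639059
  stratum 3: (3800/14600)²·0.42²/355 = 3.36614e-05
  stratum 4: (700/14600)²·2.43²/130 = 0.000104414
V̂(ȳ_st) = 0.0011516
SE(ȳ_st) = √0.0011516 = 0.0339353

SE(ȳ_st) ≈ 0.0339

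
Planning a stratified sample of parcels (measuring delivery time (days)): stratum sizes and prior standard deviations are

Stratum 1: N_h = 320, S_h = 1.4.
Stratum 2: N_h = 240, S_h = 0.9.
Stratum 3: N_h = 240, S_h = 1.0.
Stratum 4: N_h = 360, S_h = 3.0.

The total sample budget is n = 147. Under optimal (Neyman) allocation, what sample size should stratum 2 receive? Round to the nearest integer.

16

Neyman allocation: n_h = n · N_h S_h / Σ N_i S_i, with n = 147.
  stratum 1: N_h·S_h = 320·1.4 = 448.00
  stratum 2: N_h·S_h = 240·0.9 = 216.00
  stratum 3: N_h·S_h = 240·1.0 = 240.00
  stratum 4: N_h·S_h = 360·3.0 = 1080.00
Σ N_h S_h = 1984.00
n for stratum 2 = 147·216.00/1984.00 = 16.004 → 16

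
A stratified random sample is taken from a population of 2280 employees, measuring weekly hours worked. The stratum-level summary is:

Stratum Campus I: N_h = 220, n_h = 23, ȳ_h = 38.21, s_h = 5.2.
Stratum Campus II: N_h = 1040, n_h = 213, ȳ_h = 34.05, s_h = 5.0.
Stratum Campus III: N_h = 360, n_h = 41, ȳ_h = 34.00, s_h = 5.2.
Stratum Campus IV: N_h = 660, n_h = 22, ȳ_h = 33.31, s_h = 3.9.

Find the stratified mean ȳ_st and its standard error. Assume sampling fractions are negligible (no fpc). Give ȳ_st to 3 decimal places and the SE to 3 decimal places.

ȳ_st ≈ 34.229, SE ≈ 0.331

ȳ_st = Σ W_h ȳ_h = (220·38.21 + 1040·34.05 + 360·34.00 + 660·33.31)/2280 = 34.22930
V̂(ȳ_st) = Σ W_h² s_h²/n_h, with W_h = N_h/N and N = 2280:
  stratum Campus I: (220/2280)²·5.2²/23 = 0.010946
  stratum Campus II: (1040/2280)²·5.0²/213 = 0.0244207
  stratum Campus III: (360/2280)²·5.2²/41 = 0.0164421
  stratum Campus IV: (660/2280)²·3.9²/22 = 0.0579328
V̂(ȳ_st) = 0.109742
SE(ȳ_st) = √0.109742 = 0.331273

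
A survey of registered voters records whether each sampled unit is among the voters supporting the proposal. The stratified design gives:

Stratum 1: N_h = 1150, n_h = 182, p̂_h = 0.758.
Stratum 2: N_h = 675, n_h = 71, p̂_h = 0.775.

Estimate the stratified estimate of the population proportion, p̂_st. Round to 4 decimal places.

N = 1825; stratum weights W_h = N_h/N.
p̂_st = Σ W_h p̂_h = (1150·0.758 + 675·0.775)/1825 = 0.76429

p̂_st ≈ 0.7643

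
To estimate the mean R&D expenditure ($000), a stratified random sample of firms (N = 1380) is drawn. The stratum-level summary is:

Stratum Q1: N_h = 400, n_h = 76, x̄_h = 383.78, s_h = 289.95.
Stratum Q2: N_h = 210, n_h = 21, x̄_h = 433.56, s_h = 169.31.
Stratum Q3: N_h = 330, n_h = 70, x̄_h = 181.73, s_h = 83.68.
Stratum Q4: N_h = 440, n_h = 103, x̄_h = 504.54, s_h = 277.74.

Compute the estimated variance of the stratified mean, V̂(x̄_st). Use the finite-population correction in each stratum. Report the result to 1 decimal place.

V̂(x̄_st) = Σ W_h² (1 − n_h/N_h) s_h²/n_h, with W_h = N_h/N and N = 1380:
  stratum Q1: (400/1380)²·(1 − 76/400)·289.95²/76 = 75.28
  stratum Q2: (210/1380)²·(1 − 21/210)·169.31²/21 = 28.4491
  stratum Q3: (330/1380)²·(1 − 70/330)·83.68²/70 = 4.50686
  stratum Q4: (440/1380)²·(1 − 103/440)·277.74²/103 = 58.3128
V̂(x̄_st) = 166.549

V̂(x̄_st) ≈ 166.5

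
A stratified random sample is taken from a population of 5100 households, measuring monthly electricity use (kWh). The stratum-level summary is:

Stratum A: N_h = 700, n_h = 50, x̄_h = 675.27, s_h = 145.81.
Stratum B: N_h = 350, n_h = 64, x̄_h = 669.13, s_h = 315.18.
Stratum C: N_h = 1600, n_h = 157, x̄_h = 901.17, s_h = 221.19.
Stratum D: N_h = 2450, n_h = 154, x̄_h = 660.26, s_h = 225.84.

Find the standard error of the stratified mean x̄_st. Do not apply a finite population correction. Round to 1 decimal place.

V̂(x̄_st) = Σ W_h² s_h²/n_h, with W_h = N_h/N and N = 5100:
  stratum A: (700/5100)²·145.81²/50 = 8.01051
  stratum B: (350/5100)²·315.18²/64 = 7.31026
  stratum C: (1600/5100)²·221.19²/157 = 30.6712
  stratum D: (2450/5100)²·225.84²/154 = 76.4316
V̂(x̄_st) = 122.424
SE(x̄_st) = √122.424 = 11.0645

SE(x̄_st) ≈ 11.1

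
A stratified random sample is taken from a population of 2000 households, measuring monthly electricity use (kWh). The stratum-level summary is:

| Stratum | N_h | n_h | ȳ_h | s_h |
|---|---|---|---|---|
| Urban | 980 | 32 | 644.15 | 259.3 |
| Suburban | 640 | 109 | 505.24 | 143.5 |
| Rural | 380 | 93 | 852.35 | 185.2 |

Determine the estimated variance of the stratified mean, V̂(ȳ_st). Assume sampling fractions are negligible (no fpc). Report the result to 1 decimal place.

V̂(ȳ_st) = Σ W_h² s_h²/n_h, with W_h = N_h/N and N = 2000:
  stratum Urban: (980/2000)²·259.3²/32 = 504.484
  stratum Suburban: (640/2000)²·143.5²/109 = 19.3454
  stratum Rural: (380/2000)²·185.2²/93 = 13.3139
V̂(ȳ_st) = 537.143

V̂(ȳ_st) ≈ 537.1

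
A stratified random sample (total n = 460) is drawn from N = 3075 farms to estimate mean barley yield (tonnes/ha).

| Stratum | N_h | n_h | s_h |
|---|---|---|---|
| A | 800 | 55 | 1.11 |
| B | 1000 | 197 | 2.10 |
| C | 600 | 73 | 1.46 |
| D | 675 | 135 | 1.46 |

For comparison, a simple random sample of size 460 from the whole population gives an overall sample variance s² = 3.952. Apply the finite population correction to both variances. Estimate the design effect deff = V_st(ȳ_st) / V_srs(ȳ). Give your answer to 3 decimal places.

V̂(ȳ_st) = Σ W_h² (1 − n_h/N_h) s_h²/n_h, with W_h = N_h/N and N = 3075:
  stratum A: (800/3075)²·(1 − 55/800)·1.11²/55 = 0.00141201
  stratum B: (1000/3075)²·(1 − 197/1000)·2.10²/197 = 0.00190107
  stratum C: (600/3075)²·(1 − 73/600)·1.46²/73 = 0.00097646
  stratum D: (675/3075)²·(1 − 135/675)·1.46²/135 = 0.000608666
V_st = 0.00489821
V_srs = (1 − 460/3075)·3.952/460 = 0.0073061
deff = V_st / V_srs = 0.00489821/0.0073061 = 0.6704

deff ≈ 0.670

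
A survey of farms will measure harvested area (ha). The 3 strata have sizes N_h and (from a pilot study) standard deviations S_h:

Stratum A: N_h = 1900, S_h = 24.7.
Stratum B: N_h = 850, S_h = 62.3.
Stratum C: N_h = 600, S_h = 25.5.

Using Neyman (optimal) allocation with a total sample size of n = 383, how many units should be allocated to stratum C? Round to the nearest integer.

51

Neyman allocation: n_h = n · N_h S_h / Σ N_i S_i, with n = 383.
  stratum A: N_h·S_h = 1900·24.7 = 46930.00
  stratum B: N_h·S_h = 850·62.3 = 52955.00
  stratum C: N_h·S_h = 600·25.5 = 15300.00
Σ N_h S_h = 115185.00
n for stratum C = 383·15300.00/115185.00 = 50.874 → 51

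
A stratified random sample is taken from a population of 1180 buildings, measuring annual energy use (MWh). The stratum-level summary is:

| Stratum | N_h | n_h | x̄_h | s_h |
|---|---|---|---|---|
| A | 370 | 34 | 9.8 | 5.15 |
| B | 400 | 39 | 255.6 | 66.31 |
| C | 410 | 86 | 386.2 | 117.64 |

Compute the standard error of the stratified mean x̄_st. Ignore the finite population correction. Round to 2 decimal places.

SE(x̄_st) ≈ 5.70

V̂(x̄_st) = Σ W_h² s_h²/n_h, with W_h = N_h/N and N = 1180:
  stratum A: (370/1180)²·5.15²/34 = 0.0766964
  stratum B: (400/1180)²·66.31²/39 = 12.9554
  stratum C: (410/1180)²·117.64²/86 = 19.4274
V̂(x̄_st) = 32.4595
SE(x̄_st) = √32.4595 = 5.69732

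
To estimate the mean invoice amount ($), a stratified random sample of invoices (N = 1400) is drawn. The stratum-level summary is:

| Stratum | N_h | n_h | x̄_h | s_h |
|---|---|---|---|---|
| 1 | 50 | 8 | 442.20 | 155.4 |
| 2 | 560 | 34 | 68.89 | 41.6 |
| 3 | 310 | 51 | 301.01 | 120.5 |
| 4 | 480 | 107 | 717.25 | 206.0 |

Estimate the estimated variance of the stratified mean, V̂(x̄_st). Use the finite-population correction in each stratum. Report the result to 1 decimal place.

V̂(x̄_st) ≈ 58.8

V̂(x̄_st) = Σ W_h² (1 − n_h/N_h) s_h²/n_h, with W_h = N_h/N and N = 1400:
  stratum 1: (50/1400)²·(1 − 8/50)·155.4²/8 = 3.23426
  stratum 2: (560/1400)²·(1 − 34/560)·41.6²/34 = 7.64937
  stratum 3: (310/1400)²·(1 − 51/310)·120.5²/51 = 11.663
  stratum 4: (480/1400)²·(1 − 107/480)·206.0²/107 = 36.228
V̂(x̄_st) = 58.7746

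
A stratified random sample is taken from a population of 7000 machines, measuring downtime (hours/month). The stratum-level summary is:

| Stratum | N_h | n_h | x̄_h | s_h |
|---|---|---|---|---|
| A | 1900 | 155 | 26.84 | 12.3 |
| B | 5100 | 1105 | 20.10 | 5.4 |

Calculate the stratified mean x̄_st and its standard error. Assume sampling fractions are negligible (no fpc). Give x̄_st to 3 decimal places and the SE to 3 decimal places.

x̄_st = Σ W_h x̄_h = (1900·26.84 + 5100·20.10)/7000 = 21.92943
V̂(x̄_st) = Σ W_h² s_h²/n_h, with W_h = N_h/N and N = 7000:
  stratum A: (1900/7000)²·12.3²/155 = 0.0719101
  stratum B: (5100/7000)²·5.4²/1105 = 0.0140078
V̂(x̄_st) = 0.0859178
SE(x̄_st) = √0.0859178 = 0.293117

x̄_st ≈ 21.929, SE ≈ 0.293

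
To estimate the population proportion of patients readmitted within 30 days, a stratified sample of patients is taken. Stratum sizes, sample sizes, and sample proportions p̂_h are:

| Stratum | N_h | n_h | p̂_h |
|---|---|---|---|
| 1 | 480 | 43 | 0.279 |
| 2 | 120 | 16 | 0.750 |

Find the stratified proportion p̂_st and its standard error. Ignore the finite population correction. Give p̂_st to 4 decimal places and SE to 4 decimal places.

p̂_st ≈ 0.3732, SE ≈ 0.0597

N = 600; stratum weights W_h = N_h/N.
p̂_st = Σ W_h p̂_h = (480·0.279 + 120·0.750)/600 = 0.37320
V̂(p̂_st) = Σ W_h² p̂_h(1−p̂_h)/(n_h−1):
  stratum 1: (480/600)²·0.279·0.721/42 = 0.00306528
  stratum 2: (120/600)²·0.750·0.250/15 = 0.0005
V̂(p̂_st) = 0.00356528; SE = √V̂ = 0.05971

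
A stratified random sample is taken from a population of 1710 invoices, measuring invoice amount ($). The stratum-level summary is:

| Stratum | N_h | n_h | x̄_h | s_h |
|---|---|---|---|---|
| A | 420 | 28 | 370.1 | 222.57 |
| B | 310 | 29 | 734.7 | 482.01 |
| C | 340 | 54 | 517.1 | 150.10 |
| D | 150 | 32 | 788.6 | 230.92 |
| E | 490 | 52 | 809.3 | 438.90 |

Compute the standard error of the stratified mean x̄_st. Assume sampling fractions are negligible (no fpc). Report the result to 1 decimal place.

V̂(x̄_st) = Σ W_h² s_h²/n_h, with W_h = N_h/N and N = 1710:
  stratum A: (420/1710)²·222.57²/28 = 106.729
  stratum B: (310/1710)²·482.01²/29 = 263.297
  stratum C: (340/1710)²·150.10²/54 = 16.4943
  stratum D: (150/1710)²·230.92²/32 = 12.8222
  stratum E: (490/1710)²·438.90²/52 = 304.178
V̂(x̄_st) = 703.52
SE(x̄_st) = √703.52 = 26.5239

SE(x̄_st) ≈ 26.5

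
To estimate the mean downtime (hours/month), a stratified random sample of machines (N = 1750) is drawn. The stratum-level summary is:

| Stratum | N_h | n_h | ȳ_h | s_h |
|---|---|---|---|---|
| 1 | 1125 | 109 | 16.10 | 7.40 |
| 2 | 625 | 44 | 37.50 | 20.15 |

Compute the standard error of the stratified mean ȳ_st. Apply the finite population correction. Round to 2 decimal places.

V̂(ȳ_st) = Σ W_h² (1 − n_h/N_h) s_h²/n_h, with W_h = N_h/N and N = 1750:
  stratum 1: (1125/1750)²·(1 − 109/1125)·7.40²/109 = 0.187503
  stratum 2: (625/1750)²·(1 − 44/625)·20.15²/44 = 1.09415
V̂(ȳ_st) = 1.28165
SE(ȳ_st) = √1.28165 = 1.1321

SE(ȳ_st) ≈ 1.13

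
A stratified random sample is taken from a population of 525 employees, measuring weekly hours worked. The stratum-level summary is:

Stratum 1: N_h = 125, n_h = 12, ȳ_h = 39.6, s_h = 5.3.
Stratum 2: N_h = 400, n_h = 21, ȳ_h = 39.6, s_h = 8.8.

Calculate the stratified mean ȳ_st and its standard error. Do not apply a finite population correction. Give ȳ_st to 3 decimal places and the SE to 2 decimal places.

ȳ_st = Σ W_h ȳ_h = (125·39.6 + 400·39.6)/525 = 39.60000
V̂(ȳ_st) = Σ W_h² s_h²/n_h, with W_h = N_h/N and N = 525:
  stratum 1: (125/525)²·5.3²/12 = 0.1327
  stratum 2: (400/525)²·8.8²/21 = 2.14066
V̂(ȳ_st) = 2.27336
SE(ȳ_st) = √2.27336 = 1.50777

ȳ_st ≈ 39.600, SE ≈ 1.51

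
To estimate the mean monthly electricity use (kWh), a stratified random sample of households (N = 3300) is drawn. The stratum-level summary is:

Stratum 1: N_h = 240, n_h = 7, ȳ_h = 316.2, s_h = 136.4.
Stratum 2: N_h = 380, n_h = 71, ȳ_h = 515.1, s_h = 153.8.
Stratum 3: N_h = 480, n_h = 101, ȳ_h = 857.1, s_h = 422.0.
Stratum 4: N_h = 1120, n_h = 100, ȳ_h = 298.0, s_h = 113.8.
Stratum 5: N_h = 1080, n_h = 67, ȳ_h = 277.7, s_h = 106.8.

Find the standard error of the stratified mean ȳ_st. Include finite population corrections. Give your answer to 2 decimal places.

SE(ȳ_st) ≈ 8.80

V̂(ȳ_st) = Σ W_h² (1 − n_h/N_h) s_h²/n_h, with W_h = N_h/N and N = 3300:
  stratum 1: (240/3300)²·(1 − 7/240)·136.4²/7 = 13.648
  stratum 2: (380/3300)²·(1 − 71/380)·153.8²/71 = 3.59227
  stratum 3: (480/3300)²·(1 − 101/480)·422.0²/101 = 29.4548
  stratum 4: (1120/3300)²·(1 − 100/1120)·113.8²/100 = 13.5855
  stratum 5: (1080/3300)²·(1 − 67/1080)·106.8²/67 = 17.103
V̂(ȳ_st) = 77.3836
SE(ȳ_st) = √77.3836 = 8.79679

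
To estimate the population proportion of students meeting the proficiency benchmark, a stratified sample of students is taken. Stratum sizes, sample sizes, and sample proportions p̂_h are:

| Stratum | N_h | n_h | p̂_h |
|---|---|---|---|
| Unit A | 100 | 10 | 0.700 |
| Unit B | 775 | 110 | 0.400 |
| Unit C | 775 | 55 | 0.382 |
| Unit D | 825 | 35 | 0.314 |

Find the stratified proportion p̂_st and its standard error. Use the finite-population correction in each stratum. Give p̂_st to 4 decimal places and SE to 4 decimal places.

p̂_st ≈ 0.3778, SE ≈ 0.0359

N = 2475; stratum weights W_h = N_h/N.
p̂_st = Σ W_h p̂_h = (100·0.700 + 775·0.400 + 775·0.382 + 825·0.314)/2475 = 0.37782
V̂(p̂_st) = Σ W_h² (1 − n_h/N_h) p̂_h(1−p̂_h)/(n_h−1):
  stratum Unit A: (100/2475)²·(1 − 10/100)·0.700·0.300/9 = 3.42822e-05
  stratum Unit B: (775/2475)²·(1 − 110/775)·0.400·0.600/109 = 0.00018525
  stratum Unit C: (775/2475)²·(1 − 55/775)·0.382·0.618/54 = 0.000398237
  stratum Unit D: (825/2475)²·(1 − 35/825)·0.314·0.686/34 = 0.000674071
V̂(p̂_st) = 0.00129184; SE = √V̂ = 0.0359422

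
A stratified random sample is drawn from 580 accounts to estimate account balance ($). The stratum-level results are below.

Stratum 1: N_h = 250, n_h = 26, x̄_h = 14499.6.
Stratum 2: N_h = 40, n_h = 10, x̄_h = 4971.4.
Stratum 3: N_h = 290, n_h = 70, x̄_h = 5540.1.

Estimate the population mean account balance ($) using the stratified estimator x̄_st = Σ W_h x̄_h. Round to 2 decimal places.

N = Σ N_h = 580. Stratum weights W_h = N_h/N.
x̄_st = (250·14499.6 + 40·4971.4 + 290·5540.1) / 580 = 9362.7328

x̄_st ≈ 9362.73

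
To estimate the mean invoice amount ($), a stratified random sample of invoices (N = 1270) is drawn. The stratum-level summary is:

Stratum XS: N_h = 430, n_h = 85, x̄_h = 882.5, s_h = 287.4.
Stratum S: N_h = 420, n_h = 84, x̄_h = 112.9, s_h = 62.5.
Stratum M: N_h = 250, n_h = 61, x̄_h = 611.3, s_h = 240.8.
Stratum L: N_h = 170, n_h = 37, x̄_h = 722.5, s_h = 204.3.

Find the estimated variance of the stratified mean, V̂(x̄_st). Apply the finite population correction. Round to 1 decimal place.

V̂(x̄_st) = Σ W_h² (1 − n_h/N_h) s_h²/n_h, with W_h = N_h/N and N = 1270:
  stratum XS: (430/1270)²·(1 − 85/430)·287.4²/85 = 89.3788
  stratum S: (420/1270)²·(1 − 84/420)·62.5²/84 = 4.06876
  stratum M: (250/1270)²·(1 − 61/250)·240.8²/61 = 27.8469
  stratum L: (170/1270)²·(1 − 37/170)·204.3²/37 = 15.8135
V̂(x̄_st) = 137.108

V̂(x̄_st) ≈ 137.1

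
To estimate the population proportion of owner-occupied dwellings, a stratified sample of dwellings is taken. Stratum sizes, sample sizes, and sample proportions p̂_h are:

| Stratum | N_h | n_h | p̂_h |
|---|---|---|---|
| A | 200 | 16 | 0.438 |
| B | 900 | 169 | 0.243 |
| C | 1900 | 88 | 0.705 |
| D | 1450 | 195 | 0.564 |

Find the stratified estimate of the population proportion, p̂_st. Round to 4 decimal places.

N = 4450; stratum weights W_h = N_h/N.
p̂_st = Σ W_h p̂_h = (200·0.438 + 900·0.243 + 1900·0.705 + 1450·0.564)/4450 = 0.55362

p̂_st ≈ 0.5536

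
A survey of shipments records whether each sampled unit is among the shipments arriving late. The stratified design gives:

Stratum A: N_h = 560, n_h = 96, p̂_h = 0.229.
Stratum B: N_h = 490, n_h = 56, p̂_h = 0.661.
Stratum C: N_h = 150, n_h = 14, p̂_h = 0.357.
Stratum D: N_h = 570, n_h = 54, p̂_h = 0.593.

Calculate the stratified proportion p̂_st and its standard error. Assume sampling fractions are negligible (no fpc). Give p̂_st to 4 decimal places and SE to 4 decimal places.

p̂_st ≈ 0.4767, SE ≈ 0.0331

N = 1770; stratum weights W_h = N_h/N.
p̂_st = Σ W_h p̂_h = (560·0.229 + 490·0.661 + 150·0.357 + 570·0.593)/1770 = 0.47666
V̂(p̂_st) = Σ W_h² p̂_h(1−p̂_h)/(n_h−1):
  stratum A: (560/1770)²·0.229·0.771/95 = 0.000186035
  stratum B: (490/1770)²·0.661·0.339/55 = 0.000312237
  stratum C: (150/1770)²·0.357·0.643/13 = 0.000126815
  stratum D: (570/1770)²·0.593·0.407/53 = 0.000472255
V̂(p̂_st) = 0.00109734; SE = √V̂ = 0.0331262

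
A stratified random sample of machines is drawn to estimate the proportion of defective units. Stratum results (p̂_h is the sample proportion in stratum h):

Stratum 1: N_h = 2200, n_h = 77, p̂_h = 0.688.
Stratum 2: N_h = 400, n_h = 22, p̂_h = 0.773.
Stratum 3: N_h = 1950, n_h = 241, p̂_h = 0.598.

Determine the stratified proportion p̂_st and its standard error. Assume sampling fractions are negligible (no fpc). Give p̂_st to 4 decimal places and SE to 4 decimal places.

p̂_st ≈ 0.6569, SE ≈ 0.0301

N = 4550; stratum weights W_h = N_h/N.
p̂_st = Σ W_h p̂_h = (2200·0.688 + 400·0.773 + 1950·0.598)/4550 = 0.65690
V̂(p̂_st) = Σ W_h² p̂_h(1−p̂_h)/(n_h−1):
  stratum 1: (2200/4550)²·0.688·0.312/76 = 0.000660316
  stratum 2: (400/4550)²·0.773·0.227/21 = 6.45778e-05
  stratum 3: (1950/4550)²·0.598·0.402/240 = 0.000183977
V̂(p̂_st) = 0.000908871; SE = √V̂ = 0.0301475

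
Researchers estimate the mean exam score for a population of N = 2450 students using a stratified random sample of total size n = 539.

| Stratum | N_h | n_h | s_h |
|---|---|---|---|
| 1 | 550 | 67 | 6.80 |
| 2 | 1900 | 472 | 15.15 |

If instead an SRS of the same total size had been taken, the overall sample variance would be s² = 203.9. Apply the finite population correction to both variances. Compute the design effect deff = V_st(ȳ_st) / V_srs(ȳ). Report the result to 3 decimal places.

V̂(ȳ_st) = Σ W_h² (1 − n_h/N_h) s_h²/n_h, with W_h = N_h/N and N = 2450:
  stratum 1: (550/2450)²·(1 − 67/550)·6.80²/67 = 0.0305436
  stratum 2: (1900/2450)²·(1 − 472/1900)·15.15²/472 = 0.219803
V_st = 0.250346
V_srs = (1 − 539/2450)·203.9/539 = 0.295069
deff = V_st / V_srs = 0.250346/0.295069 = 0.8484

deff ≈ 0.848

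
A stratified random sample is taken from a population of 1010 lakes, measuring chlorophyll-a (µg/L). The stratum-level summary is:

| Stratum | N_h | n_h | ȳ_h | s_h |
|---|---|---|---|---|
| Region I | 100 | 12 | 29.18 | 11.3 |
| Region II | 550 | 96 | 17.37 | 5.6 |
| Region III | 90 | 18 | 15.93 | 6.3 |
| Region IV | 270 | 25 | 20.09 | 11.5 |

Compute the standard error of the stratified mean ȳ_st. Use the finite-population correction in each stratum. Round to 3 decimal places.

SE(ȳ_st) ≈ 0.727

V̂(ȳ_st) = Σ W_h² (1 − n_h/N_h) s_h²/n_h, with W_h = N_h/N and N = 1010:
  stratum Region I: (100/1010)²·(1 − 12/100)·11.3²/12 = 0.0917943
  stratum Region II: (550/1010)²·(1 − 96/550)·5.6²/96 = 0.0799614
  stratum Region III: (90/1010)²·(1 − 18/90)·6.3²/18 = 0.0140069
  stratum Region IV: (270/1010)²·(1 − 25/270)·11.5²/25 = 0.343038
V̂(ȳ_st) = 0.528801
SE(ȳ_st) = √0.528801 = 0.727187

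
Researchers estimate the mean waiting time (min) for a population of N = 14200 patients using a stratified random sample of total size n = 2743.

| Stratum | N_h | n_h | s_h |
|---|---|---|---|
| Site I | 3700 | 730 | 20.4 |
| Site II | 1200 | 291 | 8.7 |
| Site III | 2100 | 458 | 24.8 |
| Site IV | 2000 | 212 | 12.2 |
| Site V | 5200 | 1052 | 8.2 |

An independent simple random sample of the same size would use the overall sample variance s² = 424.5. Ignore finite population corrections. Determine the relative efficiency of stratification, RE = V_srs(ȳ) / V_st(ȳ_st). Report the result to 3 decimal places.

RE ≈ 1.674

V̂(ȳ_st) = Σ W_h² s_h²/n_h, with W_h = N_h/N and N = 14200:
  stratum Site I: (3700/14200)²·20.4²/730 = 0.0387047
  stratum Site II: (1200/14200)²·8.7²/291 = 0.00185751
  stratum Site III: (2100/14200)²·24.8²/458 = 0.0293697
  stratum Site IV: (2000/14200)²·12.2²/212 = 0.0139273
  stratum Site V: (5200/14200)²·8.2²/1052 = 0.00857121
V_st = 0.0924305
V_srs = s²/n = 424.5/2743 = 0.154758
Relative efficiency = V_srs / V_st = 0.154758/0.0924305 = 1.6743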